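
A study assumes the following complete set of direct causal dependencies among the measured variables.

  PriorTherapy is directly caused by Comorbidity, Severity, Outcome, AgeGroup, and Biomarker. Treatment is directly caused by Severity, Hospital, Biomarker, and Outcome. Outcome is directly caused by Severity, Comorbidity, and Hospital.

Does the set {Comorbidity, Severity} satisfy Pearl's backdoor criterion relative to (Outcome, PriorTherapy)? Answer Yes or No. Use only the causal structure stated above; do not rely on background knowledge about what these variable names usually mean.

Yes

Backdoor paths from Outcome to PriorTherapy (paths whose first edge points into Outcome):
  P1: Outcome <- Comorbidity -> PriorTherapy
  P2: Outcome <- Hospital -> Treatment <- Biomarker -> PriorTherapy
  P3: Outcome <- Hospital -> Treatment <- Severity -> PriorTherapy
  P4: Outcome <- Severity -> PriorTherapy
  P5: Outcome <- Severity -> Treatment <- Biomarker -> PriorTherapy
Condition 1 (no descendant of Outcome in the set): holds — descendants of Outcome are {PriorTherapy, Treatment}; none are in {Comorbidity, Severity}.
Condition 2 (every backdoor path blocked by {Comorbidity, Severity}):
  P1: blocked at fork node Comorbidity ∈ conditioning set.
  P2: blocked at collider Treatment (neither it nor any descendant is in the conditioning set).
  P3: blocked at collider Treatment (neither it nor any descendant is in the conditioning set).
  P4: blocked at fork node Severity ∈ conditioning set.
  P5: blocked at fork node Severity ∈ conditioning set.
{Comorbidity, Severity} satisfies the backdoor criterion.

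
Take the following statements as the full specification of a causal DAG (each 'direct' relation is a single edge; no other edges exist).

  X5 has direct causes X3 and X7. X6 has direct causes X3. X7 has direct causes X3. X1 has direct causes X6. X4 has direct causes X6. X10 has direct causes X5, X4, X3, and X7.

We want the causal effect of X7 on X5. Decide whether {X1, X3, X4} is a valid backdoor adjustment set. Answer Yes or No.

Backdoor paths from X7 to X5 (paths whose first edge points into X7):
  P1: X7 <- X3 -> X6 -> X4 -> X10 <- X5
  P2: X7 <- X3 -> X5
  P3: X7 <- X3 -> X10 <- X5
Condition 1 (no descendant of X7 in the set): holds — descendants of X7 are {X10, X5}; none are in {X1, X3, X4}.
Condition 2 (every backdoor path blocked by {X1, X3, X4}):
  P1: blocked at fork node X3 ∈ conditioning set.
  P2: blocked at fork node X3 ∈ conditioning set.
  P3: blocked at fork node X3 ∈ conditioning set.
{X1, X3, X4} satisfies the backdoor criterion.

Yes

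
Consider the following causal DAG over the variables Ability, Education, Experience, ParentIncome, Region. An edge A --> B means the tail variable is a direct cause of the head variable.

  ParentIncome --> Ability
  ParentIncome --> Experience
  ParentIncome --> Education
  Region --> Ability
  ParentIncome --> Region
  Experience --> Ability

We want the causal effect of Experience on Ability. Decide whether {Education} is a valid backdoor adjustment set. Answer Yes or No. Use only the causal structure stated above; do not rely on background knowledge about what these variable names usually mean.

No

Backdoor paths from Experience to Ability (paths whose first edge points into Experience):
  P1: Experience <- ParentIncome -> Region -> Ability
  P2: Experience <- ParentIncome -> Ability
Condition 1 (no descendant of Experience in the set): holds — descendants of Experience are {Ability}; none are in {Education}.
Condition 2 (every backdoor path blocked by {Education}):
  P1: open — no interior node is in the conditioning set.
  P2: open — no interior node is in the conditioning set.
{Education} does not satisfy the backdoor criterion.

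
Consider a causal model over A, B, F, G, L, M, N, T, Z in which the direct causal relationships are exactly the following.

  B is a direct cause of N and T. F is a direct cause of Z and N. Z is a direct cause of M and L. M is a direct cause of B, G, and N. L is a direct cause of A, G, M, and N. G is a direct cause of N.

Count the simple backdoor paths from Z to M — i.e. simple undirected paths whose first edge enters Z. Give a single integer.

A backdoor path from Z to M is any simple undirected path whose first edge points into Z (i.e. leaves Z via a parent).
Parents of Z: {F}.
Enumerating:
  P1: Z <- F -> N <- L -> M
  P2: Z <- F -> N <- L -> G <- M
  P3: Z <- F -> N <- M
  P4: Z <- F -> N <- B <- M
  P5: Z <- F -> N <- G <- L -> M
  P6: Z <- F -> N <- G <- M
That exhausts the simple backdoor paths. Count: 6.

6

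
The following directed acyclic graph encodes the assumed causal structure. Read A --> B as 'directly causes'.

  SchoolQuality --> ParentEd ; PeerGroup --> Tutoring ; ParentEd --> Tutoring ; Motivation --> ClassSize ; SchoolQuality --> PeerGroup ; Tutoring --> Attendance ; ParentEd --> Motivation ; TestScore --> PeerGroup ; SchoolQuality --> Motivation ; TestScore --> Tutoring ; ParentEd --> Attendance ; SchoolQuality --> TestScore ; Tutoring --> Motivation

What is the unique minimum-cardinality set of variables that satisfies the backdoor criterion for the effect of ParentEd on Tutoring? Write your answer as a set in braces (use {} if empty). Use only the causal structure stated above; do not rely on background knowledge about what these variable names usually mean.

{SchoolQuality}

Variables eligible for adjustment (non-descendants of ParentEd, excluding ParentEd and Tutoring): {PeerGroup, SchoolQuality, TestScore}.
Backdoor paths from ParentEd to Tutoring:
  P1: ParentEd <- SchoolQuality -> TestScore -> PeerGroup -> Tutoring
  P2: ParentEd <- SchoolQuality -> TestScore -> Tutoring
  P3: ParentEd <- SchoolQuality -> PeerGroup <- TestScore -> Tutoring
  P4: ParentEd <- SchoolQuality -> PeerGroup -> Tutoring
  P5: ParentEd <- SchoolQuality -> Motivation <- Tutoring
The empty set is not sufficient: P1 (ParentEd <- SchoolQuality -> TestScore -> PeerGroup -> Tutoring) has no collider blocking it and no conditioned non-collider, so it is open.
Try {SchoolQuality}:
  P1: blocked at fork node SchoolQuality ∈ conditioning set.
  P2: blocked at fork node SchoolQuality ∈ conditioning set.
  P3: blocked at fork node SchoolQuality ∈ conditioning set.
  P4: blocked at fork node SchoolQuality ∈ conditioning set.
  P5: blocked at fork node SchoolQuality ∈ conditioning set.
{SchoolQuality} contains no descendant of ParentEd and blocks every backdoor path.
No other singleton works — e.g. {TestScore} leaves P4 open — so {SchoolQuality} is the unique smallest valid adjustment set.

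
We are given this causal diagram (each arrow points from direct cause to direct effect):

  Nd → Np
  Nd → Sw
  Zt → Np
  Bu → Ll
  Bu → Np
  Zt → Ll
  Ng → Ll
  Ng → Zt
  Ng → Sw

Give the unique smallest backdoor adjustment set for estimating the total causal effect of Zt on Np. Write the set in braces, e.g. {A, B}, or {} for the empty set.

Variables eligible for adjustment (non-descendants of Zt, excluding Zt and Np): {Bu, Nd, Ng, Sw}.
Backdoor paths from Zt to Np:
  P1: Zt <- Ng -> Sw <- Nd -> Np
  P2: Zt <- Ng -> Ll <- Bu -> Np
Each backdoor path contains an unconditioned collider, so every path is already blocked with the empty conditioning set:
  P1: blocked at collider Sw (neither it nor any descendant is in the conditioning set).
  P2: blocked at collider Ll (neither it nor any descendant is in the conditioning set).
The empty set is therefore the unique smallest valid set.

{}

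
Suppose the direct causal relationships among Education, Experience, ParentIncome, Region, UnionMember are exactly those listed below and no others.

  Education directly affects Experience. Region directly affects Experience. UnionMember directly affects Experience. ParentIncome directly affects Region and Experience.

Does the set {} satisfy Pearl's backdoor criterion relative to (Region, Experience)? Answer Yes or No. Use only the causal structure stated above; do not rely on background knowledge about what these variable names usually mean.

No

Backdoor paths from Region to Experience (paths whose first edge points into Region):
  P1: Region <- ParentIncome -> Experience
Condition 1 (no descendant of Region in the set): holds — descendants of Region are {Experience}; none are in {}.
Condition 2 (every backdoor path blocked by {}):
  P1: open — no interior node is in the conditioning set.
{} does not satisfy the backdoor criterion.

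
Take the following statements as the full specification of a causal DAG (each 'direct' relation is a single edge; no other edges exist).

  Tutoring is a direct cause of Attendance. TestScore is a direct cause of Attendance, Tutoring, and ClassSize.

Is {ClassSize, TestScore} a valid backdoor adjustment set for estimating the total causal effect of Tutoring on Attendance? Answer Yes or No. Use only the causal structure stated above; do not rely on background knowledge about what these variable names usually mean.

Backdoor paths from Tutoring to Attendance (paths whose first edge points into Tutoring):
  P1: Tutoring <- TestScore -> Attendance
Condition 1 (no descendant of Tutoring in the set): holds — descendants of Tutoring are {Attendance}; none are in {ClassSize, TestScore}.
Condition 2 (every backdoor path blocked by {ClassSize, TestScore}):
  P1: blocked at fork node TestScore ∈ conditioning set.
{ClassSize, TestScore} satisfies the backdoor criterion.

Yes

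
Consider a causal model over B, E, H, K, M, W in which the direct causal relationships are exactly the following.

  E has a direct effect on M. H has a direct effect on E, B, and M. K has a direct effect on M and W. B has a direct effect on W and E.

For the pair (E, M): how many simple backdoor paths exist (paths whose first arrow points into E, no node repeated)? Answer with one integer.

A backdoor path from E to M is any simple undirected path whose first edge points into E (i.e. leaves E via a parent).
Parents of E: {B, H}.
Enumerating:
  P1: E <- H -> B -> W <- K -> M
  P2: E <- H -> M
  P3: E <- B <- H -> M
  P4: E <- B -> W <- K -> M
That exhausts the simple backdoor paths. Count: 4.

4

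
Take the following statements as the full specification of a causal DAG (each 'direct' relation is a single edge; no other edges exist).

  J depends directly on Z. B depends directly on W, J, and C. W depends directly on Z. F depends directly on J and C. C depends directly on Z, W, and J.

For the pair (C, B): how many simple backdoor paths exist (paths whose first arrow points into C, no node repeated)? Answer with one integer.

A backdoor path from C to B is any simple undirected path whose first edge points into C (i.e. leaves C via a parent).
Parents of C: {J, W, Z}.
Enumerating:
  P1: C <- Z -> J -> B
  P2: C <- Z -> W -> B
  P3: C <- J <- Z -> W -> B
  P4: C <- J -> B
  P5: C <- W <- Z -> J -> B
  P6: C <- W -> B
That exhausts the simple backdoor paths. Count: 6.

6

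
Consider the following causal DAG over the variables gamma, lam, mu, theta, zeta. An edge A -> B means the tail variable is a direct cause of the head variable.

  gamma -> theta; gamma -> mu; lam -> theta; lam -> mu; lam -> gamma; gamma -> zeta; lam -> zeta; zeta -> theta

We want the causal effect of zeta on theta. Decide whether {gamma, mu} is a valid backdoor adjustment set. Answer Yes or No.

Backdoor paths from zeta to theta (paths whose first edge points into zeta):
  P1: zeta <- lam -> gamma -> theta
  P2: zeta <- lam -> theta
  P3: zeta <- lam -> mu <- gamma -> theta
  P4: zeta <- gamma <- lam -> theta
  P5: zeta <- gamma -> theta
  P6: zeta <- gamma -> mu <- lam -> theta
Condition 1 (no descendant of zeta in the set): holds — descendants of zeta are {theta}; none are in {gamma, mu}.
Condition 2 (every backdoor path blocked by {gamma, mu}):
  P1: blocked at chain node gamma ∈ conditioning set.
  P2: open — no interior node is in the conditioning set.
  P3: blocked at fork node gamma ∈ conditioning set.
  P4: blocked at chain node gamma ∈ conditioning set.
  P5: blocked at fork node gamma ∈ conditioning set.
  P6: blocked at fork node gamma ∈ conditioning set.
{gamma, mu} does not satisfy the backdoor criterion.

No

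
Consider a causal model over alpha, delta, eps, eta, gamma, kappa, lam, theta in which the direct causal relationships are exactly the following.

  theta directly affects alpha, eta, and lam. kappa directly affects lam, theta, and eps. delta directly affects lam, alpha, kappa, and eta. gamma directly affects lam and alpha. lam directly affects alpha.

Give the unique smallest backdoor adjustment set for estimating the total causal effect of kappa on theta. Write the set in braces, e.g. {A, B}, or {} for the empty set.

{}

Variables eligible for adjustment (non-descendants of kappa, excluding kappa and theta): {delta, gamma}.
Backdoor paths from kappa to theta:
  P1: kappa <- delta -> eta <- theta
  P2: kappa <- delta -> lam <- theta
  P3: kappa <- delta -> lam <- gamma -> alpha <- theta
  P4: kappa <- delta -> lam -> alpha <- theta
  P5: kappa <- delta -> alpha <- theta
  P6: kappa <- delta -> alpha <- gamma -> lam <- theta
  P7: kappa <- delta -> alpha <- lam <- theta
Each backdoor path contains an unconditioned collider, so every path is already blocked with the empty conditioning set:
  P1: blocked at collider eta (neither it nor any descendant is in the conditioning set).
  P2: blocked at collider lam (neither it nor any descendant is in the conditioning set).
  P3: blocked at collider lam (neither it nor any descendant is in the conditioning set).
  P4: blocked at collider alpha (neither it nor any descendant is in the conditioning set).
  P5: blocked at collider alpha (neither it nor any descendant is in the conditioning set).
  P6: blocked at collider alpha (neither it nor any descendant is in the conditioning set).
  P7: blocked at collider alpha (neither it nor any descendant is in the conditioning set).
The empty set is therefore the unique smallest valid set.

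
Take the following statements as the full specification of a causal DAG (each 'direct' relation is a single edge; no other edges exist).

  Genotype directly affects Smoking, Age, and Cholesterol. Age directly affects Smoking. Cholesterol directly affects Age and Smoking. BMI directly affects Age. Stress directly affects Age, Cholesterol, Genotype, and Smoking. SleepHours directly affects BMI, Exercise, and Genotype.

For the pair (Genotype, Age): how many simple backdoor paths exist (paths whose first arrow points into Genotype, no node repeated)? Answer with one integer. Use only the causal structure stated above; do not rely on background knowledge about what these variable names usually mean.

6

A backdoor path from Genotype to Age is any simple undirected path whose first edge points into Genotype (i.e. leaves Genotype via a parent).
Parents of Genotype: {SleepHours, Stress}.
Enumerating:
  P1: Genotype <- Stress -> Cholesterol -> Age
  P2: Genotype <- Stress -> Cholesterol -> Smoking <- Age
  P3: Genotype <- Stress -> Age
  P4: Genotype <- Stress -> Smoking <- Cholesterol -> Age
  P5: Genotype <- Stress -> Smoking <- Age
  P6: Genotype <- SleepHours -> BMI -> Age
That exhausts the simple backdoor paths. Count: 6.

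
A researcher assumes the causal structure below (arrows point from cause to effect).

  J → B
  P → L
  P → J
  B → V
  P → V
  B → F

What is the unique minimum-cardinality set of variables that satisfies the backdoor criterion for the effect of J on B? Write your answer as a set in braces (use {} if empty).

{}

Variables eligible for adjustment (non-descendants of J, excluding J and B): {L, P}.
Backdoor paths from J to B:
  P1: J <- P -> V <- B
Each backdoor path contains an unconditioned collider, so every path is already blocked with the empty conditioning set:
  P1: blocked at collider V (neither it nor any descendant is in the conditioning set).
The empty set is therefore the unique smallest valid set.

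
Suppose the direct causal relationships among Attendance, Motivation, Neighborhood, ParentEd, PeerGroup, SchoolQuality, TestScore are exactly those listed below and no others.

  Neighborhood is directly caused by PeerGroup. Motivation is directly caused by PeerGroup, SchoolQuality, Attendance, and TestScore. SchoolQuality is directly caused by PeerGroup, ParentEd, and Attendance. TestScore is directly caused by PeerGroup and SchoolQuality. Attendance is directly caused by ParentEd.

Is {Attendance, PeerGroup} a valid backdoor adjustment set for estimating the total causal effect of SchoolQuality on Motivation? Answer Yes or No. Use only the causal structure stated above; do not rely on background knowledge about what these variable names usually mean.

Yes

Backdoor paths from SchoolQuality to Motivation (paths whose first edge points into SchoolQuality):
  P1: SchoolQuality <- PeerGroup -> TestScore -> Motivation
  P2: SchoolQuality <- PeerGroup -> Motivation
  P3: SchoolQuality <- ParentEd -> Attendance -> Motivation
  P4: SchoolQuality <- Attendance -> Motivation
Condition 1 (no descendant of SchoolQuality in the set): holds — descendants of SchoolQuality are {Motivation, TestScore}; none are in {Attendance, PeerGroup}.
Condition 2 (every backdoor path blocked by {Attendance, PeerGroup}):
  P1: blocked at fork node PeerGroup ∈ conditioning set.
  P2: blocked at fork node PeerGroup ∈ conditioning set.
  P3: blocked at chain node Attendance ∈ conditioning set.
  P4: blocked at fork node Attendance ∈ conditioning set.
{Attendance, PeerGroup} satisfies the backdoor criterion.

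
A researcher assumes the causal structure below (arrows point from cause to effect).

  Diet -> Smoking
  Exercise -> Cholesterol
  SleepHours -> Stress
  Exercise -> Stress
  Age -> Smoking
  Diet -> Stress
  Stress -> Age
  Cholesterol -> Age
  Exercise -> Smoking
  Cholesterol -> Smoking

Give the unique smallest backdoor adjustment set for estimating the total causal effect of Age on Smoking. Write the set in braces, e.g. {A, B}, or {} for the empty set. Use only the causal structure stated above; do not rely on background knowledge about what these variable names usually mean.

Variables eligible for adjustment (non-descendants of Age, excluding Age and Smoking): {Cholesterol, Diet, Exercise, SleepHours, Stress}.
Backdoor paths from Age to Smoking:
  P1: Age <- Cholesterol <- Exercise -> Stress <- Diet -> Smoking
  P2: Age <- Cholesterol <- Exercise -> Smoking
  P3: Age <- Cholesterol -> Smoking
  P4: Age <- Stress <- Diet -> Smoking
  P5: Age <- Stress <- Exercise -> Cholesterol -> Smoking
  P6: Age <- Stress <- Exercise -> Smoking
The empty set is not sufficient: P2 (Age <- Cholesterol <- Exercise -> Smoking) has no collider blocking it and no conditioned non-collider, so it is open.
Try {Cholesterol, Stress}:
  P1: blocked at chain node Cholesterol ∈ conditioning set.
  P2: blocked at chain node Cholesterol ∈ conditioning set.
  P3: blocked at fork node Cholesterol ∈ conditioning set.
  P4: blocked at chain node Stress ∈ conditioning set.
  P5: blocked at chain node Stress ∈ conditioning set.
  P6: blocked at chain node Stress ∈ conditioning set.
{Cholesterol, Stress} contains no descendant of Age and blocks every backdoor path.
Every element of {Cholesterol, Stress} is needed (dropping Cholesterol leaves P1 open; dropping Stress leaves P4 open), so no proper subset is valid.
Among all size-2 subsets of the eligible variables, only {Cholesterol, Stress} blocks every backdoor path, so it is the unique smallest valid adjustment set.

{Cholesterol, Stress}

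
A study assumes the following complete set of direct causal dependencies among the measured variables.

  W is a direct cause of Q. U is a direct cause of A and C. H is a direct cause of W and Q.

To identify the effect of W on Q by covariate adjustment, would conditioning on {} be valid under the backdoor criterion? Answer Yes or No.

Backdoor paths from W to Q (paths whose first edge points into W):
  P1: W <- H -> Q
Condition 1 (no descendant of W in the set): holds — descendants of W are {Q}; none are in {}.
Condition 2 (every backdoor path blocked by {}):
  P1: open — no interior node is in the conditioning set.
{} does not satisfy the backdoor criterion.

No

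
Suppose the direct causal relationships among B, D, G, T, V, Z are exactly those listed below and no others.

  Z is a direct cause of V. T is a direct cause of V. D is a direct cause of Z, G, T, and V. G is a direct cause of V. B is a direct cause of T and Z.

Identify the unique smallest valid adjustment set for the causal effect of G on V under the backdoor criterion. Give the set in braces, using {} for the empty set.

Variables eligible for adjustment (non-descendants of G, excluding G and V): {B, D, T, Z}.
Backdoor paths from G to V:
  P1: G <- D -> Z <- B -> T -> V
  P2: G <- D -> Z -> V
  P3: G <- D -> T <- B -> Z -> V
  P4: G <- D -> T -> V
  P5: G <- D -> V
The empty set is not sufficient: P2 (G <- D -> Z -> V) has no collider blocking it and no conditioned non-collider, so it is open.
Try {D}:
  P1: blocked at fork node D ∈ conditioning set.
  P2: blocked at fork node D ∈ conditioning set.
  P3: blocked at fork node D ∈ conditioning set.
  P4: blocked at fork node D ∈ conditioning set.
  P5: blocked at fork node D ∈ conditioning set.
{D} contains no descendant of G and blocks every backdoor path.
No other singleton works — e.g. {B} leaves P2 open — so {D} is the unique smallest valid adjustment set.

{D}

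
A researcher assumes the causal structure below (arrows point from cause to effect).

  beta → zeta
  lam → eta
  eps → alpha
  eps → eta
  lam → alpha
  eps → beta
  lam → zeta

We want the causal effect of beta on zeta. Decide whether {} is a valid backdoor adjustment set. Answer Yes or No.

Backdoor paths from beta to zeta (paths whose first edge points into beta):
  P1: beta <- eps -> eta <- lam -> zeta
  P2: beta <- eps -> alpha <- lam -> zeta
Condition 1 (no descendant of beta in the set): holds — descendants of beta are {zeta}; none are in {}.
Condition 2 (every backdoor path blocked by {}):
  P1: blocked at collider eta (neither it nor any descendant is in the conditioning set).
  P2: blocked at collider alpha (neither it nor any descendant is in the conditioning set).
{} satisfies the backdoor criterion.

Yes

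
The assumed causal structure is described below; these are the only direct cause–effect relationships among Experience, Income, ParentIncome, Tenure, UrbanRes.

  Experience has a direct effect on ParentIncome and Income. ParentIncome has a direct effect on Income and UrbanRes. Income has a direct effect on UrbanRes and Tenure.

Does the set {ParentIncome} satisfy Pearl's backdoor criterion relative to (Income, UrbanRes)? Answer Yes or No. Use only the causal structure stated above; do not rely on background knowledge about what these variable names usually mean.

Backdoor paths from Income to UrbanRes (paths whose first edge points into Income):
  P1: Income <- Experience -> ParentIncome -> UrbanRes
  P2: Income <- ParentIncome -> UrbanRes
Condition 1 (no descendant of Income in the set): holds — descendants of Income are {Tenure, UrbanRes}; none are in {ParentIncome}.
Condition 2 (every backdoor path blocked by {ParentIncome}):
  P1: blocked at chain node ParentIncome ∈ conditioning set.
  P2: blocked at fork node ParentIncome ∈ conditioning set.
{ParentIncome} satisfies the backdoor criterion.

Yes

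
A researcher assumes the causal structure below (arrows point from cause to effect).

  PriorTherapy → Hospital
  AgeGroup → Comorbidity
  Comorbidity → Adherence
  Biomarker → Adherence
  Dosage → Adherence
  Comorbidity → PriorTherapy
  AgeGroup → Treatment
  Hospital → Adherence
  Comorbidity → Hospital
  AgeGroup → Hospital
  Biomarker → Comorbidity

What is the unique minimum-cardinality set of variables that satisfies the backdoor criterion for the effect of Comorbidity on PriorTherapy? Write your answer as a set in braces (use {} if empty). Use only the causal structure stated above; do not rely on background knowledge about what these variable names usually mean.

Variables eligible for adjustment (non-descendants of Comorbidity, excluding Comorbidity and PriorTherapy): {AgeGroup, Biomarker, Dosage, Treatment}.
Backdoor paths from Comorbidity to PriorTherapy:
  P1: Comorbidity <- Biomarker -> Adherence <- Hospital <- PriorTherapy
  P2: Comorbidity <- AgeGroup -> Hospital <- PriorTherapy
Each backdoor path contains an unconditioned collider, so every path is already blocked with the empty conditioning set:
  P1: blocked at collider Adherence (neither it nor any descendant is in the conditioning set).
  P2: blocked at collider Hospital (neither it nor any descendant is in the conditioning set).
The empty set is therefore the unique smallest valid set.

{}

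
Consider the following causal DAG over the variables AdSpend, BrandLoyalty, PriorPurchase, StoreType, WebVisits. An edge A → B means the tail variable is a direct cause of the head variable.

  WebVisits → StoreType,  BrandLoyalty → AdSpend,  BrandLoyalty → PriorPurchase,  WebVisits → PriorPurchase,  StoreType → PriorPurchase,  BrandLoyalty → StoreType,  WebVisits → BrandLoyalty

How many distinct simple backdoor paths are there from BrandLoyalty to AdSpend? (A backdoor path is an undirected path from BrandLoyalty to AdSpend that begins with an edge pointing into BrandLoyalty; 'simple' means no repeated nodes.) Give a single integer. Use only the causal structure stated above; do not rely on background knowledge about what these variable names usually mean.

0

A backdoor path from BrandLoyalty to AdSpend is any simple undirected path whose first edge points into BrandLoyalty (i.e. leaves BrandLoyalty via a parent).
Parents of BrandLoyalty: {WebVisits}.
No simple path from any parent of BrandLoyalty reaches AdSpend without revisiting BrandLoyalty, so there are no backdoor paths.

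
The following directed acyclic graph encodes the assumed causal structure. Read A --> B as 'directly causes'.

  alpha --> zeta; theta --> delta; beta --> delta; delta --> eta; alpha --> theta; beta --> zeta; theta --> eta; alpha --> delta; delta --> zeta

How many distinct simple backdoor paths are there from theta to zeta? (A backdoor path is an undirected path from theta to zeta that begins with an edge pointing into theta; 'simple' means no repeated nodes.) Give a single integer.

3

A backdoor path from theta to zeta is any simple undirected path whose first edge points into theta (i.e. leaves theta via a parent).
Parents of theta: {alpha}.
Enumerating:
  P1: theta <- alpha -> delta <- beta -> zeta
  P2: theta <- alpha -> delta -> zeta
  P3: theta <- alpha -> zeta
That exhausts the simple backdoor paths. Count: 3.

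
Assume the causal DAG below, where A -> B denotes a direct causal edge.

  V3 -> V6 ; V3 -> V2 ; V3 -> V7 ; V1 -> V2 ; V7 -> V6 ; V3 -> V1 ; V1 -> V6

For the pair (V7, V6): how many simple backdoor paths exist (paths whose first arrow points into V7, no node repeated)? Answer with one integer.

A backdoor path from V7 to V6 is any simple undirected path whose first edge points into V7 (i.e. leaves V7 via a parent).
Parents of V7: {V3}.
Enumerating:
  P1: V7 <- V3 -> V1 -> V6
  P2: V7 <- V3 -> V6
  P3: V7 <- V3 -> V2 <- V1 -> V6
That exhausts the simple backdoor paths. Count: 3.

3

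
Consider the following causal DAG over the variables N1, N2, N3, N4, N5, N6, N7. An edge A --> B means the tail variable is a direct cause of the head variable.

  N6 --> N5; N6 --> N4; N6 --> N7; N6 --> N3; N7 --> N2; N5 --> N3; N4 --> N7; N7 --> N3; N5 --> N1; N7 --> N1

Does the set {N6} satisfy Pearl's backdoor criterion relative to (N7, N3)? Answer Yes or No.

Backdoor paths from N7 to N3 (paths whose first edge points into N7):
  P1: N7 <- N6 -> N5 -> N3
  P2: N7 <- N6 -> N3
  P3: N7 <- N4 <- N6 -> N5 -> N3
  P4: N7 <- N4 <- N6 -> N3
Condition 1 (no descendant of N7 in the set): holds — descendants of N7 are {N1, N2, N3}; none are in {N6}.
Condition 2 (every backdoor path blocked by {N6}):
  P1: blocked at fork node N6 ∈ conditioning set.
  P2: blocked at fork node N6 ∈ conditioning set.
  P3: blocked at fork node N6 ∈ conditioning set.
  P4: blocked at fork node N6 ∈ conditioning set.
{N6} satisfies the backdoor criterion.

Yes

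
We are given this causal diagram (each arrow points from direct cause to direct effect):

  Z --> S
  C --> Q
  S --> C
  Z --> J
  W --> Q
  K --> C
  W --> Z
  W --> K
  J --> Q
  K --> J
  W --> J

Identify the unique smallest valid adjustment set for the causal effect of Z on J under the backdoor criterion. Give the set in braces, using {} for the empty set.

{W}

Variables eligible for adjustment (non-descendants of Z, excluding Z and J): {K, W}.
Backdoor paths from Z to J:
  P1: Z <- W -> K -> J
  P2: Z <- W -> K -> C -> Q <- J
  P3: Z <- W -> J
  P4: Z <- W -> Q <- J
  P5: Z <- W -> Q <- C <- K -> J
The empty set is not sufficient: P1 (Z <- W -> K -> J) has no collider blocking it and no conditioned non-collider, so it is open.
Try {W}:
  P1: blocked at fork node W ∈ conditioning set.
  P2: blocked at fork node W ∈ conditioning set.
  P3: blocked at fork node W ∈ conditioning set.
  P4: blocked at fork node W ∈ conditioning set.
  P5: blocked at fork node W ∈ conditioning set.
{W} contains no descendant of Z and blocks every backdoor path.
No other singleton works — e.g. {K} leaves P3 open — so {W} is the unique smallest valid adjustment set.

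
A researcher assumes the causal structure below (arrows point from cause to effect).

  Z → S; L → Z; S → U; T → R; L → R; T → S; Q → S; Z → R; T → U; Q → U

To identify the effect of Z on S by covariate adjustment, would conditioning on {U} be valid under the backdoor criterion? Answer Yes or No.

Backdoor paths from Z to S (paths whose first edge points into Z):
  P1: Z <- L -> R <- T -> S
  P2: Z <- L -> R <- T -> U <- Q -> S
  P3: Z <- L -> R <- T -> U <- S
Condition 1 (no descendant of Z in the set): FAILS — U is a descendant of Z.
Condition 2 (every backdoor path blocked by {U}):
  P1: blocked at collider R (neither it nor any descendant is in the conditioning set).
  P2: blocked at collider R (neither it nor any descendant is in the conditioning set).
  P3: blocked at collider R (neither it nor any descendant is in the conditioning set).
{U} does not satisfy the backdoor criterion.

No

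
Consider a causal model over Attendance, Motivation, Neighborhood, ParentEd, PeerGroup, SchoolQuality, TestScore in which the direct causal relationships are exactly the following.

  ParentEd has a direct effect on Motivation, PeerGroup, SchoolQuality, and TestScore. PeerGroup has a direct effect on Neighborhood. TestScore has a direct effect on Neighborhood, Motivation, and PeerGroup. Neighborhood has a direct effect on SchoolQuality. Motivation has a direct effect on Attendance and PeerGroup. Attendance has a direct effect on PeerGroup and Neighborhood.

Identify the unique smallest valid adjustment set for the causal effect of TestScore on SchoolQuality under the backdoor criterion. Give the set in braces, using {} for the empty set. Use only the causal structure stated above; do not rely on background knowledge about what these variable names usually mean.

{ParentEd}

Variables eligible for adjustment (non-descendants of TestScore, excluding TestScore and SchoolQuality): {ParentEd}.
Backdoor paths from TestScore to SchoolQuality:
  P1: TestScore <- ParentEd -> Motivation -> Attendance -> PeerGroup -> Neighborhood -> SchoolQuality
  P2: TestScore <- ParentEd -> Motivation -> Attendance -> Neighborhood -> SchoolQuality
  P3: TestScore <- ParentEd -> Motivation -> PeerGroup <- Attendance -> Neighborhood -> SchoolQuality
  P4: TestScore <- ParentEd -> Motivation -> PeerGroup -> Neighborhood -> SchoolQuality
  P5: TestScore <- ParentEd -> PeerGroup <- Motivation -> Attendance -> Neighborhood -> SchoolQuality
  P6: TestScore <- ParentEd -> PeerGroup <- Attendance -> Neighborhood -> SchoolQuality
  P7: TestScore <- ParentEd -> PeerGroup -> Neighborhood -> SchoolQuality
  P8: TestScore <- ParentEd -> SchoolQuality
The empty set is not sufficient: P1 (TestScore <- ParentEd -> Motivation -> Attendance -> PeerGroup -> Neighborhood -> SchoolQuality) has no collider blocking it and no conditioned non-collider, so it is open.
Try {ParentEd}:
  P1: blocked at fork node ParentEd ∈ conditioning set.
  P2: blocked at fork node ParentEd ∈ conditioning set.
  P3: blocked at fork node ParentEd ∈ conditioning set.
  P4: blocked at fork node ParentEd ∈ conditioning set.
  P5: blocked at fork node ParentEd ∈ conditioning set.
  P6: blocked at fork node ParentEd ∈ conditioning set.
  P7: blocked at fork node ParentEd ∈ conditioning set.
  P8: blocked at fork node ParentEd ∈ conditioning set.
{ParentEd} contains no descendant of TestScore and blocks every backdoor path.
{ParentEd} is the unique smallest valid adjustment set.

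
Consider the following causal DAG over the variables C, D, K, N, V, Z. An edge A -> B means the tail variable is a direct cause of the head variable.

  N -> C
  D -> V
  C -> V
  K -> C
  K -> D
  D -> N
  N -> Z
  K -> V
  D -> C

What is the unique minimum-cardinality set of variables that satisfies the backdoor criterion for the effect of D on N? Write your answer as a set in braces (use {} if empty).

Variables eligible for adjustment (non-descendants of D, excluding D and N): {K}.
Backdoor paths from D to N:
  P1: D <- K -> C <- N
  P2: D <- K -> V <- C <- N
Each backdoor path contains an unconditioned collider, so every path is already blocked with the empty conditioning set:
  P1: blocked at collider C (neither it nor any descendant is in the conditioning set).
  P2: blocked at collider V (neither it nor any descendant is in the conditioning set).
The empty set is therefore the unique smallest valid set.

{}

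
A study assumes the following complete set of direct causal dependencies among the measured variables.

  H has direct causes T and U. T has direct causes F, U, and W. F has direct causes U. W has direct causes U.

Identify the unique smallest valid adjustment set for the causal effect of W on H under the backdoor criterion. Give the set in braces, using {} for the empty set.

Variables eligible for adjustment (non-descendants of W, excluding W and H): {F, U}.
Backdoor paths from W to H:
  P1: W <- U -> F -> T -> H
  P2: W <- U -> T -> H
  P3: W <- U -> H
The empty set is not sufficient: P1 (W <- U -> F -> T -> H) has no collider blocking it and no conditioned non-collider, so it is open.
Try {U}:
  P1: blocked at fork node U ∈ conditioning set.
  P2: blocked at fork node U ∈ conditioning set.
  P3: blocked at fork node U ∈ conditioning set.
{U} contains no descendant of W and blocks every backdoor path.
No other singleton works — e.g. {F} leaves P2 open — so {U} is the unique smallest valid adjustment set.

{U}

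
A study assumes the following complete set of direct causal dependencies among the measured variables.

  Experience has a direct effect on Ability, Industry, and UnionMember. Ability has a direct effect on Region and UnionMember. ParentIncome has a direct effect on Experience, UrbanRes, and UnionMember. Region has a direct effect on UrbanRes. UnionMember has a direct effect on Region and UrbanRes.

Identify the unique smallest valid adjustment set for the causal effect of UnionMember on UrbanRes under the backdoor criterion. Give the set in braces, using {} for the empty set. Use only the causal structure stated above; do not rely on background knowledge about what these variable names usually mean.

{Ability, ParentIncome}

Variables eligible for adjustment (non-descendants of UnionMember, excluding UnionMember and UrbanRes): {Ability, Experience, Industry, ParentIncome}.
Backdoor paths from UnionMember to UrbanRes:
  P1: UnionMember <- ParentIncome -> Experience -> Ability -> Region -> UrbanRes
  P2: UnionMember <- ParentIncome -> UrbanRes
  P3: UnionMember <- Experience <- ParentIncome -> UrbanRes
  P4: UnionMember <- Experience -> Ability -> Region -> UrbanRes
  P5: UnionMember <- Ability <- Experience <- ParentIncome -> UrbanRes
  P6: UnionMember <- Ability -> Region -> UrbanRes
The empty set is not sufficient: P1 (UnionMember <- ParentIncome -> Experience -> Ability -> Region -> UrbanRes) has no collider blocking it and no conditioned non-collider, so it is open.
Try {Ability, ParentIncome}:
  P1: blocked at fork node ParentIncome ∈ conditioning set.
  P2: blocked at fork node ParentIncome ∈ conditioning set.
  P3: blocked at fork node ParentIncome ∈ conditioning set.
  P4: blocked at chain node Ability ∈ conditioning set.
  P5: blocked at chain node Ability ∈ conditioning set.
  P6: blocked at fork node Ability ∈ conditioning set.
{Ability, ParentIncome} contains no descendant of UnionMember and blocks every backdoor path.
Every element of {Ability, ParentIncome} is needed (dropping Ability leaves P4 open; dropping ParentIncome leaves P2 open), so no proper subset is valid.
Among all size-2 subsets of the eligible variables, only {Ability, ParentIncome} blocks every backdoor path, so it is the unique smallest valid adjustment set.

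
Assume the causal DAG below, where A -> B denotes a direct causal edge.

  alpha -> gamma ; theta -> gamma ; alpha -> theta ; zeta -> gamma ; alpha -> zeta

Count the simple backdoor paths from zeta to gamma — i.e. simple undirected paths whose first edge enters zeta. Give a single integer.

A backdoor path from zeta to gamma is any simple undirected path whose first edge points into zeta (i.e. leaves zeta via a parent).
Parents of zeta: {alpha}.
Enumerating:
  P1: zeta <- alpha -> theta -> gamma
  P2: zeta <- alpha -> gamma
That exhausts the simple backdoor paths. Count: 2.

2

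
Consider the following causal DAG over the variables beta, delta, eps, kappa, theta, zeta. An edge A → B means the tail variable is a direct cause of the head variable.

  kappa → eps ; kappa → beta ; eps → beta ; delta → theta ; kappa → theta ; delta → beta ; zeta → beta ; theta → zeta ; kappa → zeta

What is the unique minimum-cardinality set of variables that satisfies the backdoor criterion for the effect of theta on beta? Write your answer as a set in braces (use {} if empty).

Variables eligible for adjustment (non-descendants of theta, excluding theta and beta): {delta, eps, kappa}.
Backdoor paths from theta to beta:
  P1: theta <- delta -> beta
  P2: theta <- kappa -> zeta -> beta
  P3: theta <- kappa -> eps -> beta
  P4: theta <- kappa -> beta
The empty set is not sufficient: P1 (theta <- delta -> beta) has no collider blocking it and no conditioned non-collider, so it is open.
Try {delta, kappa}:
  P1: blocked at fork node delta ∈ conditioning set.
  P2: blocked at fork node kappa ∈ conditioning set.
  P3: blocked at fork node kappa ∈ conditioning set.
  P4: blocked at fork node kappa ∈ conditioning set.
{delta, kappa} contains no descendant of theta and blocks every backdoor path.
Every element of {delta, kappa} is needed (dropping delta leaves P1 open; dropping kappa leaves P2 open), so no proper subset is valid.
Among all size-2 subsets of the eligible variables, only {delta, kappa} blocks every backdoor path, so it is the unique smallest valid adjustment set.

{delta, kappa}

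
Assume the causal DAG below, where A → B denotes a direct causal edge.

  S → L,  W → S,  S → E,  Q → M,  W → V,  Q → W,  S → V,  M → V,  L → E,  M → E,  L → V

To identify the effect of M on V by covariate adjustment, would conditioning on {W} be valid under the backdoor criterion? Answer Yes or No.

Backdoor paths from M to V (paths whose first edge points into M):
  P1: M <- Q -> W -> S -> L -> V
  P2: M <- Q -> W -> S -> V
  P3: M <- Q -> W -> S -> E <- L -> V
  P4: M <- Q -> W -> V
Condition 1 (no descendant of M in the set): holds — descendants of M are {E, V}; none are in {W}.
Condition 2 (every backdoor path blocked by {W}):
  P1: blocked at chain node W ∈ conditioning set.
  P2: blocked at chain node W ∈ conditioning set.
  P3: blocked at chain node W ∈ conditioning set.
  P4: blocked at chain node W ∈ conditioning set.
{W} satisfies the backdoor criterion.

Yes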